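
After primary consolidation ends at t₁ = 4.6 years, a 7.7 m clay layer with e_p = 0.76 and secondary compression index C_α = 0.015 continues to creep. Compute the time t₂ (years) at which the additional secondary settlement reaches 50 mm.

t₂ ≈ 26.6 years

S_s = C_α·H/(1+e_p)·log₁₀(t₂/t₁) ⇒ log₁₀(t₂/t₁) = S_s·(1+e_p)/(C_α·H).
log₁₀(t₂/t₁) = 0.05 × (1+0.76) / (0.015×7.7) = 0.7619
t₂ = t₁ × 10^0.7619 = 4.6 × 5.78 = 26.59 years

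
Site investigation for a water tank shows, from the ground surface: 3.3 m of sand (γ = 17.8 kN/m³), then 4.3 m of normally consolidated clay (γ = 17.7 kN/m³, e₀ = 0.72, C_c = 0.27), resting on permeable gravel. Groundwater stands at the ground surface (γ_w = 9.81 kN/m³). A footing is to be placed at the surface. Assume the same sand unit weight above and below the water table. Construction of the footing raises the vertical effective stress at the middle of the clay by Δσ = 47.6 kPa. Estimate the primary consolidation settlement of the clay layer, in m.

Mid-depth of clay below the ground surface: z = 3.3 + 4.3/2 = 5.45 m.
Total vertical stress at mid-clay: σ_v = 17.8×3.3 + 17.7×2.15 = 96.795 kPa.
Pore pressure: u = 9.81×(5.45 − 0) = 53.465 kPa.
Initial effective stress: σ'_0 = σ_v − u = 96.795 − 53.465 = 43.33 kPa.
Final effective stress: σ'_f = σ'_0 + Δσ = 43.33 + 47.6 = 90.93 kPa.
Normally consolidated clay, so the full stress increment lies on the virgin compression line:
S_c = C_c·H/(1+e₀)·log₁₀(σ'_f/σ'_0) = 0.27×4.3/(1+0.72)×log₁₀(90.93/43.33)
    = 0.675 × 0.32192 = 0.2173 m

S_c ≈ 0.217 m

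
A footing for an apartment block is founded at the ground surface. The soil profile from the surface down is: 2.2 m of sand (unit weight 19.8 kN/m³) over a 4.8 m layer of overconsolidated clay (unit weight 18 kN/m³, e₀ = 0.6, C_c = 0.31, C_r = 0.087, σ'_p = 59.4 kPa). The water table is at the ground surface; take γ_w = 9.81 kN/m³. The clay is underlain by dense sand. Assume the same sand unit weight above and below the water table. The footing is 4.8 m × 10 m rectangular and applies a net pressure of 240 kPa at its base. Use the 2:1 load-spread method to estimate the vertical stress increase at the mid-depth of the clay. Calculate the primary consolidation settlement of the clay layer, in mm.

Mid-depth of clay below the ground surface: z = 2.2 + 4.8/2 = 4.6 m.
Total vertical stress at mid-clay: σ_v = 19.8×2.2 + 18×2.4 = 86.76 kPa.
Pore pressure: u = 9.81×(4.6 − 0) = 45.126 kPa.
Initial effective stress: σ'_0 = σ_v − u = 86.76 − 45.126 = 41.634 kPa.
Stress increase at mid-clay by the 2:1 spreading method:
Δσ = qBL/((B+z)(L+z)) = 240×4.8×10/((4.8+4.6)(10+4.6)) = 83.941 kPa
Final effective stress: σ'_f = 41.634 + 83.941 = 125.58 kPa.
σ'_f = 125.58 > σ'_p = 59.4 kPa, so the stress path crosses the preconsolidation pressure — recompression up to σ'_p, then virgin compression beyond:
S_c = H/(1+e₀)·[C_r·log₁₀(σ'_p/σ'_0) + C_c·log₁₀(σ'_f/σ'_p)]
    = 4.8/1.6 × [0.087×log₁₀(59.4/41.634) + 0.31×log₁₀(125.58/59.4)]
    = 3 × [0.013427 + 0.10079] = 0.3427 m

S_c ≈ 343 mm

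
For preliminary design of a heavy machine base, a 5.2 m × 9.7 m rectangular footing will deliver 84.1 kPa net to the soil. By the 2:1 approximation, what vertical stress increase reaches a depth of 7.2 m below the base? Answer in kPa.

By the 2:1 method the load spreads at 1 horizontal : 2 vertical, so at depth z the loaded area has grown by z in each plan dimension:
Δσ = qBL/((B+z)(L+z)) = 84.1×5.2×9.7/((5.2+7.2)(9.7+7.2)) = 20.242 kPa

Δσ_z ≈ 20.2 kPa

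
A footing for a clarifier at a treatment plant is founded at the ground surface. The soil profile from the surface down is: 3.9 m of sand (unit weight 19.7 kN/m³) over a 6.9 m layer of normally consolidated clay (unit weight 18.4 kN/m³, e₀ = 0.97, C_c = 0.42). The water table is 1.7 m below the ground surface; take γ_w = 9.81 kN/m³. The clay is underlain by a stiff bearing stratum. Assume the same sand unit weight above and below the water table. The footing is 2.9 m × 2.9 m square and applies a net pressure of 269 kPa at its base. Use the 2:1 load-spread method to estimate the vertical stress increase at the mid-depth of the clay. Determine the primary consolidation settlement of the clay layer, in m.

Mid-depth of clay below the ground surface: z = 3.9 + 6.9/2 = 7.35 m.
Total vertical stress at mid-clay: σ_v = 19.7×3.9 + 18.4×3.45 = 140.31 kPa.
Pore pressure: u = 9.81×(7.35 − 1.7) = 55.427 kPa.
Initial effective stress: σ'_0 = σ_v − u = 140.31 − 55.427 = 84.883 kPa.
Stress increase at mid-clay by the 2:1 spreading method:
Δσ = qBL/((B+z)(L+z)) = 269×2.9×2.9/((2.9+7.35)(2.9+7.35)) = 21.533 kPa
Final effective stress: σ'_f = σ'_0 + Δσ = 84.883 + 21.533 = 106.42 kPa.
Normally consolidated clay, so the full stress increment lies on the virgin compression line:
S_c = C_c·H/(1+e₀)·log₁₀(σ'_f/σ'_0) = 0.42×6.9/(1+0.97)×log₁₀(106.42/84.883)
    = 1.4711 × 0.098203 = 0.1445 m

S_c ≈ 0.144 m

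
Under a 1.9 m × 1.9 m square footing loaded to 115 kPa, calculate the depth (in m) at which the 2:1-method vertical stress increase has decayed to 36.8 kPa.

2:1 spreading — at depth z the loaded area has grown by z in each plan dimension:
qB²/(B+z)² = Δσ_z ⇒ z = B(√(q/Δσ_z) − 1) = 1.9×(√(115/36.8) − 1) = 1.459 m

z ≈ 1.46 m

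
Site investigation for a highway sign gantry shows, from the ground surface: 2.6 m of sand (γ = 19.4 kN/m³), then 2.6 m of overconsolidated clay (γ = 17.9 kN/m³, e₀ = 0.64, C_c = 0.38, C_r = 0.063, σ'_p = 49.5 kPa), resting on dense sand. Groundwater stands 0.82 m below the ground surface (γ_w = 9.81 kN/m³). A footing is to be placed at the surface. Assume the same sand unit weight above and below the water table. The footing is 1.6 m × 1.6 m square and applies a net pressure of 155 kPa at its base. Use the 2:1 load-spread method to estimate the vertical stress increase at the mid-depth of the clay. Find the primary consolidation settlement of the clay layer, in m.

S_c ≈ 0.0407 m

Mid-depth of clay below the ground surface: z = 2.6 + 2.6/2 = 3.9 m.
Total vertical stress at mid-clay: σ_v = 19.4×2.6 + 17.9×1.3 = 73.71 kPa.
Pore pressure: u = 9.81×(3.9 − 0.82) = 30.215 kPa.
Initial effective stress: σ'_0 = σ_v − u = 73.71 − 30.215 = 43.495 kPa.
Stress increase at mid-clay by the 2:1 spreading method:
Δσ = qBL/((B+z)(L+z)) = 155×1.6×1.6/((1.6+3.9)(1.6+3.9)) = 13.117 kPa
Final effective stress: σ'_f = 43.495 + 13.117 = 56.612 kPa.
σ'_f = 56.612 > σ'_p = 49.5 kPa, so the stress path crosses the preconsolidation pressure — recompression up to σ'_p, then virgin compression beyond:
S_c = H/(1+e₀)·[C_r·log₁₀(σ'_p/σ'_0) + C_c·log₁₀(σ'_f/σ'_p)]
    = 2.6/1.64 × [0.063×log₁₀(49.5/43.495) + 0.38×log₁₀(56.612/49.5)]
    = 1.5854 × [0.0035384 + 0.022155] = 0.04073 m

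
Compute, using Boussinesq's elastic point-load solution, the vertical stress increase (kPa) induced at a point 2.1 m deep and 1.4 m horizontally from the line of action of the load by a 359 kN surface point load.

Δσ_z ≈ 15.5 kPa

Boussinesq vertical stress below a point load on an elastic half-space:
Δσ_z = 3P/(2πz²) · [1 + (r/z)²]^(−5/2)
r/z = 1.4/2.1 = 0.66667; [1+(r/z)²]^(−5/2) = 0.39879.
Δσ_z = 3×359/(2π×2.1²) × 0.39879 = 38.868 × 0.39879 = 15.5 kPa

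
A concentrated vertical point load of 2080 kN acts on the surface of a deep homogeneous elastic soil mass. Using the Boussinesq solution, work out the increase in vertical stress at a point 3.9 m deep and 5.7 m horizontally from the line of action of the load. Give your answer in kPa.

Δσ_z ≈ 3.75 kPa

Boussinesq vertical stress below a point load on an elastic half-space:
Δσ_z = 3P/(2πz²) · [1 + (r/z)²]^(−5/2)
r/z = 5.7/3.9 = 1.4615; [1+(r/z)²]^(−5/2) = 0.057415.
Δσ_z = 3×2080/(2π×3.9²) × 0.057415 = 65.294 × 0.057415 = 3.749 kPa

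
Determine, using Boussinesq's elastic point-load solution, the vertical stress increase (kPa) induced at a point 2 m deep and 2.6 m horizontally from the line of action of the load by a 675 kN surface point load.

Δσ_z ≈ 6.79 kPa

Boussinesq vertical stress below a point load on an elastic half-space:
Δσ_z = 3P/(2πz²) · [1 + (r/z)²]^(−5/2)
r/z = 2.6/2 = 1.3; [1+(r/z)²]^(−5/2) = 0.08426.
Δσ_z = 3×675/(2π×2²) × 0.08426 = 80.572 × 0.08426 = 6.789 kPa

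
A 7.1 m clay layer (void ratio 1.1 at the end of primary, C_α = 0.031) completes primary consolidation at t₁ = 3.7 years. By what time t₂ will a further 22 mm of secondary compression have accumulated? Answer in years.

t₂ ≈ 6 years

S_s = C_α·H/(1+e_p)·log₁₀(t₂/t₁) ⇒ log₁₀(t₂/t₁) = S_s·(1+e_p)/(C_α·H).
log₁₀(t₂/t₁) = 0.022 × (1+1.1) / (0.031×7.1) = 0.2099
t₂ = t₁ × 10^0.2099 = 3.7 × 1.621 = 5.999 years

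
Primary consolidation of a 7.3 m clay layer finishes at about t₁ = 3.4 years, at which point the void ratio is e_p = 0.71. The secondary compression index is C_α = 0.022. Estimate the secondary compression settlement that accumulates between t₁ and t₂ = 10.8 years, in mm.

Secondary compression: S_s = C_α·H/(1+e_p)·log₁₀(t₂/t₁)
S_s = 0.022×7.3/(1+0.71)×log₁₀(10.8/3.4)
    = 0.09392 × 0.5019 = 0.04714 m

S_s ≈ 47.1 mm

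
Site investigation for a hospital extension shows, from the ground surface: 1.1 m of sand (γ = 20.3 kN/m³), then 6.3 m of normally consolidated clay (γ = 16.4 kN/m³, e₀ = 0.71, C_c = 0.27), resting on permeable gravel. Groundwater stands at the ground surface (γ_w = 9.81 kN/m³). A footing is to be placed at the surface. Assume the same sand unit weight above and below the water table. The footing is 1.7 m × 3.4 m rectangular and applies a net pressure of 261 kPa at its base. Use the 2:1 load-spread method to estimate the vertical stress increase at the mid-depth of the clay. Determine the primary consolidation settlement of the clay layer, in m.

S_c ≈ 0.305 m

Mid-depth of clay below the ground surface: z = 1.1 + 6.3/2 = 4.25 m.
Total vertical stress at mid-clay: σ_v = 20.3×1.1 + 16.4×3.15 = 73.99 kPa.
Pore pressure: u = 9.81×(4.25 − 0) = 41.693 kPa.
Initial effective stress: σ'_0 = σ_v − u = 73.99 − 41.693 = 32.297 kPa.
Stress increase at mid-clay by the 2:1 spreading method:
Δσ = qBL/((B+z)(L+z)) = 261×1.7×3.4/((1.7+4.25)(3.4+4.25)) = 33.143 kPa
Final effective stress: σ'_f = σ'_0 + Δσ = 32.297 + 33.143 = 65.44 kPa.
Normally consolidated clay, so the full stress increment lies on the virgin compression line:
S_c = C_c·H/(1+e₀)·log₁₀(σ'_f/σ'_0) = 0.27×6.3/(1+0.71)×log₁₀(65.44/32.297)
    = 0.99474 × 0.30668 = 0.3051 m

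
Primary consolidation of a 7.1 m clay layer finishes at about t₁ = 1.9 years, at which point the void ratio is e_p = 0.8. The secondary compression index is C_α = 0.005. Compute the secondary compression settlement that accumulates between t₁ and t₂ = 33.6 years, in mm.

S_s ≈ 24.6 mm

Secondary compression: S_s = C_α·H/(1+e_p)·log₁₀(t₂/t₁)
S_s = 0.005×7.1/(1+0.8)×log₁₀(33.6/1.9)
    = 0.01972 × 1.248 = 0.02461 m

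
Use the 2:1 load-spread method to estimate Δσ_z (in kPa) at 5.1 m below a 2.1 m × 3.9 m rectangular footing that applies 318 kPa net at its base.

Δσ_z ≈ 40.2 kPa

By the 2:1 method the load spreads at 1 horizontal : 2 vertical, so at depth z the loaded area has grown by z in each plan dimension:
Δσ = qBL/((B+z)(L+z)) = 318×2.1×3.9/((2.1+5.1)(3.9+5.1)) = 40.192 kPa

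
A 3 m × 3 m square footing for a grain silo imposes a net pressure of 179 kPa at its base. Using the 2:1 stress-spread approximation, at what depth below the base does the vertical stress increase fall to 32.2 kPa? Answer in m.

2:1 spreading — at depth z the loaded area has grown by z in each plan dimension:
qB²/(B+z)² = Δσ_z ⇒ z = B(√(q/Δσ_z) − 1) = 3×(√(179/32.2) − 1) = 4.073 m

z ≈ 4.07 m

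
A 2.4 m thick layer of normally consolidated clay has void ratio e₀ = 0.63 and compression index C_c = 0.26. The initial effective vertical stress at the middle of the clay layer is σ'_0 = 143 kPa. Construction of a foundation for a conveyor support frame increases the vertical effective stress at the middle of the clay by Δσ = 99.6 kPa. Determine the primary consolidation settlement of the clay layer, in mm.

Final effective stress: σ'_f = σ'_0 + Δσ = 143 + 99.6 = 242.6 kPa.
Normally consolidated clay, so the full stress increment lies on the virgin compression line:
S_c = C_c·H/(1+e₀)·log₁₀(σ'_f/σ'_0) = 0.26×2.4/(1+0.63)×log₁₀(242.6/143)
    = 0.38282 × 0.22955 = 0.08788 m

S_c ≈ 87.9 mm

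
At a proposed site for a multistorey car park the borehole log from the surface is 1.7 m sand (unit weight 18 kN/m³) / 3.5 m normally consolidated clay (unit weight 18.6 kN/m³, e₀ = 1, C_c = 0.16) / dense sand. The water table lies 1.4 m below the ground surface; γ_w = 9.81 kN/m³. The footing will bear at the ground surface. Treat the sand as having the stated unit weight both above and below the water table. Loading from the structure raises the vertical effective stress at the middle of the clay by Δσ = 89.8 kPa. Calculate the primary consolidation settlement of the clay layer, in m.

S_c ≈ 0.137 m

Mid-depth of clay below the ground surface: z = 1.7 + 3.5/2 = 3.45 m.
Total vertical stress at mid-clay: σ_v = 18×1.7 + 18.6×1.75 = 63.15 kPa.
Pore pressure: u = 9.81×(3.45 − 1.4) = 20.11 kPa.
Initial effective stress: σ'_0 = σ_v − u = 63.15 − 20.11 = 43.04 kPa.
Final effective stress: σ'_f = σ'_0 + Δσ = 43.04 + 89.8 = 132.84 kPa.
Normally consolidated clay, so the full stress increment lies on the virgin compression line:
S_c = C_c·H/(1+e₀)·log₁₀(σ'_f/σ'_0) = 0.16×3.5/(1+1)×log₁₀(132.84/43.04)
    = 0.28 × 0.48946 = 0.137 m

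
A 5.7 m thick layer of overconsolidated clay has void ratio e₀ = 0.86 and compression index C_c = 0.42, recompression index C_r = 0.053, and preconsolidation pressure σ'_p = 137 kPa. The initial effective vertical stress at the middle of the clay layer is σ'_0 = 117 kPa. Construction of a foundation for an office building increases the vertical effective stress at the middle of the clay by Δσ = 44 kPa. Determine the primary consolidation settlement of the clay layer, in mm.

Final effective stress: σ'_f = 117 + 44 = 161 kPa.
σ'_f = 161 > σ'_p = 137 kPa, so the stress path crosses the preconsolidation pressure — recompression up to σ'_p, then virgin compression beyond:
S_c = H/(1+e₀)·[C_r·log₁₀(σ'_p/σ'_0) + C_c·log₁₀(σ'_f/σ'_p)]
    = 5.7/1.86 × [0.053×log₁₀(137/117) + 0.42×log₁₀(161/137)]
    = 3.0645 × [0.0036323 + 0.029444] = 0.1014 m

S_c ≈ 101 mm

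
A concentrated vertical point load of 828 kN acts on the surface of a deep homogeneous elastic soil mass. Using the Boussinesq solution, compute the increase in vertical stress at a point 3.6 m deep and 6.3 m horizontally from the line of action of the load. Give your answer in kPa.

Boussinesq vertical stress below a point load on an elastic half-space:
Δσ_z = 3P/(2πz²) · [1 + (r/z)²]^(−5/2)
r/z = 6.3/3.6 = 1.75; [1+(r/z)²]^(−5/2) = 0.030062.
Δσ_z = 3×828/(2π×3.6²) × 0.030062 = 30.505 × 0.030062 = 0.917 kPa

Δσ_z ≈ 0.917 kPa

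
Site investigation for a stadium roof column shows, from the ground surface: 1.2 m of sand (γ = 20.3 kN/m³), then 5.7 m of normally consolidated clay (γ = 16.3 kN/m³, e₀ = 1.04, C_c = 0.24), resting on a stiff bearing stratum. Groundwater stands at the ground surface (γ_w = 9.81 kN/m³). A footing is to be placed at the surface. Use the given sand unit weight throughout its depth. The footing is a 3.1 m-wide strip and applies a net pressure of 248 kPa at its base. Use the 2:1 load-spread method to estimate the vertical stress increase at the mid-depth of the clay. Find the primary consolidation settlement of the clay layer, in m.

Mid-depth of clay below the ground surface: z = 1.2 + 5.7/2 = 4.05 m.
Total vertical stress at mid-clay: σ_v = 20.3×1.2 + 16.3×2.85 = 70.815 kPa.
Pore pressure: u = 9.81×(4.05 − 0) = 39.73 kPa.
Initial effective stress: σ'_0 = σ_v − u = 70.815 − 39.73 = 31.085 kPa.
Stress increase at mid-clay by the 2:1 spreading method:
Δσ = qB/(B+z) = 248×3.1/(3.1+4.05) = 107.52 kPa
Final effective stress: σ'_f = σ'_0 + Δσ = 31.085 + 107.52 = 138.6 kPa.
Normally consolidated clay, so the full stress increment lies on the virgin compression line:
S_c = C_c·H/(1+e₀)·log₁₀(σ'_f/σ'_0) = 0.24×5.7/(1+1.04)×log₁₀(138.6/31.085)
    = 0.67059 × 0.64921 = 0.4354 m

S_c ≈ 0.435 m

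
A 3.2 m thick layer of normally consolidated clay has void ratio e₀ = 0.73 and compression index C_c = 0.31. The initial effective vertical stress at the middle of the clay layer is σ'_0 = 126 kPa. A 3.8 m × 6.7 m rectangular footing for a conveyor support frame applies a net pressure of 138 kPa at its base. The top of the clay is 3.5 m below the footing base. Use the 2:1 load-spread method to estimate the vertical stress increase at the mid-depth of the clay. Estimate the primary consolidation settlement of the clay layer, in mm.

S_c ≈ 58.6 mm

Mid-depth of clay below the footing base: z = 3.5 + 3.2/2 = 5.1 m.
Stress increase at mid-clay by the 2:1 spreading method:
Δσ = qBL/((B+z)(L+z)) = 138×3.8×6.7/((3.8+5.1)(6.7+5.1)) = 33.455 kPa
Final effective stress: σ'_f = σ'_0 + Δσ = 126 + 33.455 = 159.45 kPa.
Normally consolidated clay, so the full stress increment lies on the virgin compression line:
S_c = C_c·H/(1+e₀)·log₁₀(σ'_f/σ'_0) = 0.31×3.2/(1+0.73)×log₁₀(159.45/126)
    = 0.57341 × 0.10225 = 0.05863 m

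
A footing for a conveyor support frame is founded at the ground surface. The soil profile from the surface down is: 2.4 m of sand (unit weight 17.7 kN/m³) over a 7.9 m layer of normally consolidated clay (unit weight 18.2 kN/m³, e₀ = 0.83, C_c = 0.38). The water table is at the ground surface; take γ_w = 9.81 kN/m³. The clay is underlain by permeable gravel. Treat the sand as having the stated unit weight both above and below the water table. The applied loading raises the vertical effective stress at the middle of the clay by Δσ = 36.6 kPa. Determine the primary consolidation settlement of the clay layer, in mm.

Mid-depth of clay below the ground surface: z = 2.4 + 7.9/2 = 6.35 m.
Total vertical stress at mid-clay: σ_v = 17.7×2.4 + 18.2×3.95 = 114.37 kPa.
Pore pressure: u = 9.81×(6.35 − 0) = 62.294 kPa.
Initial effective stress: σ'_0 = σ_v − u = 114.37 − 62.294 = 52.076 kPa.
Final effective stress: σ'_f = σ'_0 + Δσ = 52.076 + 36.6 = 88.676 kPa.
Normally consolidated clay, so the full stress increment lies on the virgin compression line:
S_c = C_c·H/(1+e₀)·log₁₀(σ'_f/σ'_0) = 0.38×7.9/(1+0.83)×log₁₀(88.676/52.076)
    = 1.6404 × 0.23117 = 0.3792 m

S_c ≈ 379 mm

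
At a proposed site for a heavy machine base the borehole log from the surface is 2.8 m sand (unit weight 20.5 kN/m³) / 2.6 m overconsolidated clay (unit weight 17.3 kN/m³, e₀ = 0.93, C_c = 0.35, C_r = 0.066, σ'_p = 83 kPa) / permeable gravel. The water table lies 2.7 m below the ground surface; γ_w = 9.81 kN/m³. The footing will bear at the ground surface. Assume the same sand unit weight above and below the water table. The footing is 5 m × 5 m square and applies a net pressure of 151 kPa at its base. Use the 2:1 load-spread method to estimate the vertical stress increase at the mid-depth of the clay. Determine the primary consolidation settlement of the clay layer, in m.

S_c ≈ 0.0696 m

Mid-depth of clay below the ground surface: z = 2.8 + 2.6/2 = 4.1 m.
Total vertical stress at mid-clay: σ_v = 20.5×2.8 + 17.3×1.3 = 79.89 kPa.
Pore pressure: u = 9.81×(4.1 − 2.7) = 13.734 kPa.
Initial effective stress: σ'_0 = σ_v − u = 79.89 − 13.734 = 66.156 kPa.
Stress increase at mid-clay by the 2:1 spreading method:
Δσ = qBL/((B+z)(L+z)) = 151×5×5/((5+4.1)(5+4.1)) = 45.586 kPa
Final effective stress: σ'_f = 66.156 + 45.586 = 111.74 kPa.
σ'_f = 111.74 > σ'_p = 83 kPa, so the stress path crosses the preconsolidation pressure — recompression up to σ'_p, then virgin compression beyond:
S_c = H/(1+e₀)·[C_r·log₁₀(σ'_p/σ'_0) + C_c·log₁₀(σ'_f/σ'_p)]
    = 2.6/1.93 × [0.066×log₁₀(83/66.156) + 0.35×log₁₀(111.74/83)]
    = 1.3472 × [0.0065016 + 0.045196] = 0.06965 m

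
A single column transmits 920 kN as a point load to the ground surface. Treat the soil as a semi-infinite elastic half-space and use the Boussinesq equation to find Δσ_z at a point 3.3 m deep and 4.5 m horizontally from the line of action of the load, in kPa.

Boussinesq vertical stress below a point load on an elastic half-space:
Δσ_z = 3P/(2πz²) · [1 + (r/z)²]^(−5/2)
r/z = 4.5/3.3 = 1.3636; [1+(r/z)²]^(−5/2) = 0.072322.
Δσ_z = 3×920/(2π×3.3²) × 0.072322 = 40.337 × 0.072322 = 2.917 kPa

Δσ_z ≈ 2.92 kPa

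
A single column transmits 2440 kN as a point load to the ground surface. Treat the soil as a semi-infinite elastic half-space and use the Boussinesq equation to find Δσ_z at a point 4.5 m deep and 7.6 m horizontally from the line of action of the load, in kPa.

Δσ_z ≈ 1.98 kPa

Boussinesq vertical stress below a point load on an elastic half-space:
Δσ_z = 3P/(2πz²) · [1 + (r/z)²]^(−5/2)
r/z = 7.6/4.5 = 1.6889; [1+(r/z)²]^(−5/2) = 0.034331.
Δσ_z = 3×2440/(2π×4.5²) × 0.034331 = 57.532 × 0.034331 = 1.975 kPa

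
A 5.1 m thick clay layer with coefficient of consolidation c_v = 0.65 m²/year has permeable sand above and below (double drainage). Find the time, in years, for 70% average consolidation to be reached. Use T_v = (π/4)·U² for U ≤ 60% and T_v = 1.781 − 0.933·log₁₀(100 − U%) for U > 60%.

Drainage path length: H_d = H/2 = 2.55 m (double drainage).
U > 60%: T_v = 1.781 − 0.933·log₁₀(100 − 70) = 0.40285.
t = T_v·H_d²/c_v = 0.40285×2.55²/0.65 = 4.03 years.

t ≈ 4.03 years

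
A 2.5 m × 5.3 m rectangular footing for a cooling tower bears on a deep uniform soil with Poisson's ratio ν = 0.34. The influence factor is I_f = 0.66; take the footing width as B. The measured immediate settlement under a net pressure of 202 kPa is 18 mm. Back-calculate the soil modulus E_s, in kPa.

E_s ≈ 16400 kPa

S_e = q·B·(1−ν²)/E_s · I_f  ⇒  E_s = q·B·(1−ν²)·I_f / S_e.
E_s = 202 × 2.5 × 0.8844 × 0.66 / 0.018 = 16380 kPa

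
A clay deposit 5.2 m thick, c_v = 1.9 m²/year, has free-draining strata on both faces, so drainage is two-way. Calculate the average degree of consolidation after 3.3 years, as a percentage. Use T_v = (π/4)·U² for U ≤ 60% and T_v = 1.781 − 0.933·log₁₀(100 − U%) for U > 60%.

Drainage path length: H_d = H/2 = 2.6 m (double drainage).
T_v = c_v·t/H_d² = 1.9×3.3/2.6² = 0.92751.
T_v = 0.92751 corresponds to the U > 60% branch:
U = 1 − 10^((1.781 − T_v)/0.933)/100 = 0.9178

U ≈ 91.8 %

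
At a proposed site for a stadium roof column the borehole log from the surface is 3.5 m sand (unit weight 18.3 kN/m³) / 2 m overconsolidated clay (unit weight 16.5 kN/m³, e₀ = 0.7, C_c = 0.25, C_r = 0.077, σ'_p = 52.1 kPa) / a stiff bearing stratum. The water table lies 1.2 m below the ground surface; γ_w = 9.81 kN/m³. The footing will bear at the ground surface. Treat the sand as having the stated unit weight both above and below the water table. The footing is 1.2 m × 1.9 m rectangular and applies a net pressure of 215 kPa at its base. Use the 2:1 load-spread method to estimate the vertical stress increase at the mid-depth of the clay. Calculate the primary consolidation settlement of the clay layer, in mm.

S_c ≈ 24.5 mm

Mid-depth of clay below the ground surface: z = 3.5 + 2/2 = 4.5 m.
Total vertical stress at mid-clay: σ_v = 18.3×3.5 + 16.5×1 = 80.55 kPa.
Pore pressure: u = 9.81×(4.5 − 1.2) = 32.373 kPa.
Initial effective stress: σ'_0 = σ_v − u = 80.55 − 32.373 = 48.177 kPa.
Stress increase at mid-clay by the 2:1 spreading method:
Δσ = qBL/((B+z)(L+z)) = 215×1.2×1.9/((1.2+4.5)(1.9+4.5)) = 13.437 kPa
Final effective stress: σ'_f = 48.177 + 13.437 = 61.614 kPa.
σ'_f = 61.614 > σ'_p = 52.1 kPa, so the stress path crosses the preconsolidation pressure — recompression up to σ'_p, then virgin compression beyond:
S_c = H/(1+e₀)·[C_r·log₁₀(σ'_p/σ'_0) + C_c·log₁₀(σ'_f/σ'_p)]
    = 2/1.7 × [0.077×log₁₀(52.1/48.177) + 0.25×log₁₀(61.614/52.1)]
    = 1.1765 × [0.0026178 + 0.01821] = 0.0245 m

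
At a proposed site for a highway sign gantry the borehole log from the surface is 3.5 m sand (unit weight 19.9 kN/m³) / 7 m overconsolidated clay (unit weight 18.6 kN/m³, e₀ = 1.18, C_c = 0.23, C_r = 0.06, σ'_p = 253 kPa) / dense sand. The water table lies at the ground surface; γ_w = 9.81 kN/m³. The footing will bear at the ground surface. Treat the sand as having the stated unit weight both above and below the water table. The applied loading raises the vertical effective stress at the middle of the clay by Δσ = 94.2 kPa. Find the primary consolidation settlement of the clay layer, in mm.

S_c ≈ 74.1 mm

Mid-depth of clay below the ground surface: z = 3.5 + 7/2 = 7 m.
Total vertical stress at mid-clay: σ_v = 19.9×3.5 + 18.6×3.5 = 134.75 kPa.
Pore pressure: u = 9.81×(7 − 0) = 68.67 kPa.
Initial effective stress: σ'_0 = σ_v − u = 134.75 − 68.67 = 66.08 kPa.
Final effective stress: σ'_f = 66.08 + 94.2 = 160.28 kPa.
σ'_f = 160.28 ≤ σ'_p = 253 kPa, so the clay remains overconsolidated and only the recompression index applies:
S_c = C_r·H/(1+e₀)·log₁₀(σ'_f/σ'_0) = 0.06×7/2.18×log₁₀(160.28/66.08)
    = 0.19266 × 0.38481 = 0.07414 m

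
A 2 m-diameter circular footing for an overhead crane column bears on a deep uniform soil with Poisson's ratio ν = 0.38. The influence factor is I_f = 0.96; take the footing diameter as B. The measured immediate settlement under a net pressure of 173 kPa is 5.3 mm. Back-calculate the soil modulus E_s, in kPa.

E_s ≈ 53600 kPa

S_e = q·B·(1−ν²)/E_s · I_f  ⇒  E_s = q·B·(1−ν²)·I_f / S_e.
E_s = 173 × 2 × 0.8556 × 0.96 / 0.0053 = 53620 kPa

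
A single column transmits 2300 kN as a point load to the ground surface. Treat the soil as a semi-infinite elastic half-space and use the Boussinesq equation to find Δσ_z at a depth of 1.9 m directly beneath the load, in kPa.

Δσ_z ≈ 304 kPa

Boussinesq vertical stress below a point load on an elastic half-space:
Δσ_z = 3P/(2πz²) · [1 + (r/z)²]^(−5/2)
r/z = 0/1.9 = 0; [1+(r/z)²]^(−5/2) = 1.
Δσ_z = 3×2300/(2π×1.9²) × 1 = 304.2 × 1 = 304.2 kPa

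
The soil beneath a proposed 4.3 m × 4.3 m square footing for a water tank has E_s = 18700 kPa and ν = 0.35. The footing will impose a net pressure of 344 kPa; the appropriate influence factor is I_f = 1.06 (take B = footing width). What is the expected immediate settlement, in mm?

Immediate (elastic) settlement: S_e = q·B·(1−ν²)/E_s · I_f.
S_e = 344 × 4.3 × (1 − 0.35²) / 18700 × 1.06
    = 344 × 4.3 × 0.8775 / 18700 × 1.06
    = 0.07358 m = 73.58 mm

S_e ≈ 73.6 mm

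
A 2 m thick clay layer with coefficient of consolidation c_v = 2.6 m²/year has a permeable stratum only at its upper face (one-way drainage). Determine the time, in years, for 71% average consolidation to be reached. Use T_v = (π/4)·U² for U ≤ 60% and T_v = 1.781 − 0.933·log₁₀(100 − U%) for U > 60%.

t ≈ 0.641 years

Drainage path length: H_d = H = 2 m (single drainage).
U > 60%: T_v = 1.781 − 0.933·log₁₀(100 − 71) = 0.41658.
t = T_v·H_d²/c_v = 0.41658×2²/2.6 = 0.6409 years.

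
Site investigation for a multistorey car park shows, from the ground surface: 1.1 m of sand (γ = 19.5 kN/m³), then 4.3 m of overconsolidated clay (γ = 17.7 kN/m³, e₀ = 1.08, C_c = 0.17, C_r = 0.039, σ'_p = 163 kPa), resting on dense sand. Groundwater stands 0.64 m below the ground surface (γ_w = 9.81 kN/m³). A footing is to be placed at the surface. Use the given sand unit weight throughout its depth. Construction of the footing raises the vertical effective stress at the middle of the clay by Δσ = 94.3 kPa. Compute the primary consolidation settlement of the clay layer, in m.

Mid-depth of clay below the ground surface: z = 1.1 + 4.3/2 = 3.25 m.
Total vertical stress at mid-clay: σ_v = 19.5×1.1 + 17.7×2.15 = 59.505 kPa.
Pore pressure: u = 9.81×(3.25 − 0.64) = 25.604 kPa.
Initial effective stress: σ'_0 = σ_v − u = 59.505 − 25.604 = 33.901 kPa.
Final effective stress: σ'_f = 33.901 + 94.3 = 128.2 kPa.
σ'_f = 128.2 ≤ σ'_p = 163 kPa, so the clay remains overconsolidated and only the recompression index applies:
S_c = C_r·H/(1+e₀)·log₁₀(σ'_f/σ'_0) = 0.039×4.3/2.08×log₁₀(128.2/33.901)
    = 0.080625 × 0.57768 = 0.04658 m

S_c ≈ 0.0466 m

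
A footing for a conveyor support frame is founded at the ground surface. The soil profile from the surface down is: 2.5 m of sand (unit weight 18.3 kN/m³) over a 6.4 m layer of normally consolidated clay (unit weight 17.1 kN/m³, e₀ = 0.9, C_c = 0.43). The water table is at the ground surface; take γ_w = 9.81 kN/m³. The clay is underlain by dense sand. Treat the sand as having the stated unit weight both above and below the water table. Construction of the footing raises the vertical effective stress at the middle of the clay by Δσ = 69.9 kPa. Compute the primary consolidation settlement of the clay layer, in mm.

Mid-depth of clay below the ground surface: z = 2.5 + 6.4/2 = 5.7 m.
Total vertical stress at mid-clay: σ_v = 18.3×2.5 + 17.1×3.2 = 100.47 kPa.
Pore pressure: u = 9.81×(5.7 − 0) = 55.917 kPa.
Initial effective stress: σ'_0 = σ_v − u = 100.47 − 55.917 = 44.553 kPa.
Final effective stress: σ'_f = σ'_0 + Δσ = 44.553 + 69.9 = 114.45 kPa.
Normally consolidated clay, so the full stress increment lies on the virgin compression line:
S_c = C_c·H/(1+e₀)·log₁₀(σ'_f/σ'_0) = 0.43×6.4/(1+0.9)×log₁₀(114.45/44.553)
    = 1.4484 × 0.40974 = 0.5935 m

S_c ≈ 593 mm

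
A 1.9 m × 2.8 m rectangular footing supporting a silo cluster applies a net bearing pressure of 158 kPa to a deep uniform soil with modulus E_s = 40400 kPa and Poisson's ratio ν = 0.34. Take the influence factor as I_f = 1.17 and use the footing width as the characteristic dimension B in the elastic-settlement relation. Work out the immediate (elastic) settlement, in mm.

Immediate (elastic) settlement: S_e = q·B·(1−ν²)/E_s · I_f.
S_e = 158 × 1.9 × (1 − 0.34²) / 40400 × 1.17
    = 158 × 1.9 × 0.8844 / 40400 × 1.17
    = 0.007689 m = 7.689 mm

S_e ≈ 7.69 mm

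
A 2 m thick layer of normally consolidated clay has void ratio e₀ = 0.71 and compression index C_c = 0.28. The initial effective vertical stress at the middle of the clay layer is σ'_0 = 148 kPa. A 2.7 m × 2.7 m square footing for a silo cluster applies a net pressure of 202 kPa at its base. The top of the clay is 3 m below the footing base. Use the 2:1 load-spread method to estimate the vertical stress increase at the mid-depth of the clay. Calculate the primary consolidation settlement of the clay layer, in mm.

Mid-depth of clay below the footing base: z = 3 + 2/2 = 4 m.
Stress increase at mid-clay by the 2:1 spreading method:
Δσ = qBL/((B+z)(L+z)) = 202×2.7×2.7/((2.7+4)(2.7+4)) = 32.804 kPa
Final effective stress: σ'_f = σ'_0 + Δσ = 148 + 32.804 = 180.8 kPa.
Normally consolidated clay, so the full stress increment lies on the virgin compression line:
S_c = C_c·H/(1+e₀)·log₁₀(σ'_f/σ'_0) = 0.28×2/(1+0.71)×log₁₀(180.8/148)
    = 0.32749 × 0.086937 = 0.02847 m

S_c ≈ 28.5 mm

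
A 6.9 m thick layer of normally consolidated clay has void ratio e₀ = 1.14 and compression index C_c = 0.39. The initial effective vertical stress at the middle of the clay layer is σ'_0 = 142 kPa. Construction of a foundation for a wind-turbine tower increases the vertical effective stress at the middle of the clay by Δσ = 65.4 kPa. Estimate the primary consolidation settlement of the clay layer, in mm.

Final effective stress: σ'_f = σ'_0 + Δσ = 142 + 65.4 = 207.4 kPa.
Normally consolidated clay, so the full stress increment lies on the virgin compression line:
S_c = C_c·H/(1+e₀)·log₁₀(σ'_f/σ'_0) = 0.39×6.9/(1+1.14)×log₁₀(207.4/142)
    = 1.2575 × 0.16452 = 0.2069 m

S_c ≈ 207 mm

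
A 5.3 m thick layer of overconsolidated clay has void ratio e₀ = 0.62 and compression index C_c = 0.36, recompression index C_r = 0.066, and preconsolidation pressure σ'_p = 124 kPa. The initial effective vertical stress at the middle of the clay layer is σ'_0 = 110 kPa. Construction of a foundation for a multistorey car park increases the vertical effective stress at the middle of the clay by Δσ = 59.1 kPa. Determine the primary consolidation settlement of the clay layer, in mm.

S_c ≈ 170 mm

Final effective stress: σ'_f = 110 + 59.1 = 169.1 kPa.
σ'_f = 169.1 > σ'_p = 124 kPa, so the stress path crosses the preconsolidation pressure — recompression up to σ'_p, then virgin compression beyond:
S_c = H/(1+e₀)·[C_r·log₁₀(σ'_p/σ'_0) + C_c·log₁₀(σ'_f/σ'_p)]
    = 5.3/1.62 × [0.066×log₁₀(124/110) + 0.36×log₁₀(169.1/124)]
    = 3.2716 × [0.0034339 + 0.0485] = 0.1699 m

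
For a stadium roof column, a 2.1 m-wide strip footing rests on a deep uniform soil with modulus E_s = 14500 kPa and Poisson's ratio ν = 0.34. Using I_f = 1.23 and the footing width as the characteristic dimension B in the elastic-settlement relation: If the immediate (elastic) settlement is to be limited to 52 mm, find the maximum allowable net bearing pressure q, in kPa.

q ≈ 330 kPa

S_e = q·B·(1−ν²)/E_s · I_f  ⇒  q = S_e·E_s / (B·(1−ν²)·I_f).
q = 0.052 × 14500 / (2.1 × 0.8844 × 1.23) = 330.1 kPa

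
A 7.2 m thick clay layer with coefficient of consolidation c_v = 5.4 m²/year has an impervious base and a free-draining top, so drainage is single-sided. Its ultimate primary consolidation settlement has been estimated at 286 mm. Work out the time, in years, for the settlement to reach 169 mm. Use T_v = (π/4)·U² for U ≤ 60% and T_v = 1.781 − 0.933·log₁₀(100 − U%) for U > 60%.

Drainage path length: H_d = H = 7.2 m (single drainage).
U = S(t)/S_ult = 169/286 = 0.5909.
U ≤ 60%: T_v = (π/4)·U² = (π/4)×0.59091² = 0.27424.
t = T_v·H_d²/c_v = 0.27424×7.2²/5.4 = 2.633 years.

t ≈ 2.63 years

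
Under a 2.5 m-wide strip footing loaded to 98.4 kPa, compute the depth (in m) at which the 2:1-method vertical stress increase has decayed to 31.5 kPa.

z ≈ 5.31 m

2:1 spreading — at depth z the loaded area has grown by z in each plan dimension:
qB/(B+z) = Δσ_z ⇒ z = qB/Δσ_z − B = 98.4×2.5/31.5 − 2.5 = 5.31 m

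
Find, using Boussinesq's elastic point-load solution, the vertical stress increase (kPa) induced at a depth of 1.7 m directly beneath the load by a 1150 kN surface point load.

Boussinesq vertical stress below a point load on an elastic half-space:
Δσ_z = 3P/(2πz²) · [1 + (r/z)²]^(−5/2)
r/z = 0/1.7 = 0; [1+(r/z)²]^(−5/2) = 1.
Δσ_z = 3×1150/(2π×1.7²) × 1 = 189.99 × 1 = 190 kPa

Δσ_z ≈ 190 kPa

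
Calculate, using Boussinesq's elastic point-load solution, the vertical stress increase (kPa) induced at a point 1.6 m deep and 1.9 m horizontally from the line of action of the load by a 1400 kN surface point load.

Boussinesq vertical stress below a point load on an elastic half-space:
Δσ_z = 3P/(2πz²) · [1 + (r/z)²]^(−5/2)
r/z = 1.9/1.6 = 1.1875; [1+(r/z)²]^(−5/2) = 0.11089.
Δσ_z = 3×1400/(2π×1.6²) × 0.11089 = 261.11 × 0.11089 = 28.95 kPa

Δσ_z ≈ 29 kPa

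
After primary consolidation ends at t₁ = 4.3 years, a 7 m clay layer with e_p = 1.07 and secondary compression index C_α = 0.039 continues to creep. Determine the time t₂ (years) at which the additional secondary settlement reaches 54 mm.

S_s = C_α·H/(1+e_p)·log₁₀(t₂/t₁) ⇒ log₁₀(t₂/t₁) = S_s·(1+e_p)/(C_α·H).
log₁₀(t₂/t₁) = 0.054 × (1+1.07) / (0.039×7) = 0.4095
t₂ = t₁ × 10^0.4095 = 4.3 × 2.567 = 11.04 years

t₂ ≈ 11 years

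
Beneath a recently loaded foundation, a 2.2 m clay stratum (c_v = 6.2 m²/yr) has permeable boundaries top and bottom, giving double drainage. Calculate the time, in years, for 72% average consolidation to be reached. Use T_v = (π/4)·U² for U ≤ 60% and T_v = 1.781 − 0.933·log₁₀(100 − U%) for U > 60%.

Drainage path length: H_d = H/2 = 1.1 m (double drainage).
U > 60%: T_v = 1.781 − 0.933·log₁₀(100 − 72) = 0.4308.
t = T_v·H_d²/c_v = 0.4308×1.1²/6.2 = 0.08408 years.

t ≈ 0.0841 years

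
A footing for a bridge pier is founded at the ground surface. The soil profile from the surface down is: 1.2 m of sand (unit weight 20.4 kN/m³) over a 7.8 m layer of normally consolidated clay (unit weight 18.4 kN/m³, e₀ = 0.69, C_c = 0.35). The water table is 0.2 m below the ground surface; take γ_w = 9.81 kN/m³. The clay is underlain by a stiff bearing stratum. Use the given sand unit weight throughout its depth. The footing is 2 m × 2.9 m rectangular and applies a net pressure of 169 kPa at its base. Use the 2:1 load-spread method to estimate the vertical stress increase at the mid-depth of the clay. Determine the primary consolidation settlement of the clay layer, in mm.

Mid-depth of clay below the ground surface: z = 1.2 + 7.8/2 = 5.1 m.
Total vertical stress at mid-clay: σ_v = 20.4×1.2 + 18.4×3.9 = 96.24 kPa.
Pore pressure: u = 9.81×(5.1 − 0.2) = 48.069 kPa.
Initial effective stress: σ'_0 = σ_v − u = 96.24 − 48.069 = 48.171 kPa.
Stress increase at mid-clay by the 2:1 spreading method:
Δσ = qBL/((B+z)(L+z)) = 169×2×2.9/((2+5.1)(2.9+5.1)) = 17.257 kPa
Final effective stress: σ'_f = σ'_0 + Δσ = 48.171 + 17.257 = 65.428 kPa.
Normally consolidated clay, so the full stress increment lies on the virgin compression line:
S_c = C_c·H/(1+e₀)·log₁₀(σ'_f/σ'_0) = 0.35×7.8/(1+0.69)×log₁₀(65.428/48.171)
    = 1.6154 × 0.13298 = 0.2148 m

S_c ≈ 215 mm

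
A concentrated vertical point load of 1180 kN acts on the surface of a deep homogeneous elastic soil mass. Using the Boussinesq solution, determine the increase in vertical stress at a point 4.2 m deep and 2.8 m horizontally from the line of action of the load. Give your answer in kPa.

Boussinesq vertical stress below a point load on an elastic half-space:
Δσ_z = 3P/(2πz²) · [1 + (r/z)²]^(−5/2)
r/z = 2.8/4.2 = 0.66667; [1+(r/z)²]^(−5/2) = 0.39879.
Δσ_z = 3×1180/(2π×4.2²) × 0.39879 = 31.939 × 0.39879 = 12.74 kPa

Δσ_z ≈ 12.7 kPa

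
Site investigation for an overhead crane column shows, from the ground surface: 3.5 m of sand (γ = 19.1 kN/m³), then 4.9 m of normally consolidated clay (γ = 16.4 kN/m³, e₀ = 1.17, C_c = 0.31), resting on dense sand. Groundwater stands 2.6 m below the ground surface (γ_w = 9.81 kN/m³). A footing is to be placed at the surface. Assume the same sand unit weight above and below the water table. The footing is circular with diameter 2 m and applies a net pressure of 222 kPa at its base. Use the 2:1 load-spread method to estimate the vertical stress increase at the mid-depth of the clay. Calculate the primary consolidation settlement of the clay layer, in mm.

Mid-depth of clay below the ground surface: z = 3.5 + 4.9/2 = 5.95 m.
Total vertical stress at mid-clay: σ_v = 19.1×3.5 + 16.4×2.45 = 107.03 kPa.
Pore pressure: u = 9.81×(5.95 − 2.6) = 32.864 kPa.
Initial effective stress: σ'_0 = σ_v − u = 107.03 − 32.864 = 74.166 kPa.
Stress increase at mid-clay by the 2:1 spreading method:
Δσ ≈ qD²/(D+z)² = 222×2²/(2+5.95)² = 14.05 kPa
Final effective stress: σ'_f = σ'_0 + Δσ = 74.166 + 14.05 = 88.216 kPa.
Normally consolidated clay, so the full stress increment lies on the virgin compression line:
S_c = C_c·H/(1+e₀)·log₁₀(σ'_f/σ'_0) = 0.31×4.9/(1+1.17)×log₁₀(88.216/74.166)
    = 0.7 × 0.075343 = 0.05274 m

S_c ≈ 52.7 mm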